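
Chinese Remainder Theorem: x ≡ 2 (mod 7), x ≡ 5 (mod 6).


m₁ = 7, m₂ = 6, gcd = 1, so CRT applies. M = m₁·m₂ = 42
Let M₁ = M/m₁ = 6, M₂ = M/m₂ = 7
Find y₁ ≡ M₁⁻¹ (mod m₁): 6⁻¹ ≡ 6 (mod 7)
Find y₂ ≡ M₂⁻¹ (mod m₂): 7⁻¹ ≡ 1 (mod 6)
x = a₁·M₁·y₁ + a₂·M₂·y₂ = 2·6·6 + 5·7·1 = 107
Reduce mod 42: x ≡ 23
Check: 23 mod 7 = 2 ✓, 23 mod 6 = 5 ✓

x ≡ 23 (mod 42)


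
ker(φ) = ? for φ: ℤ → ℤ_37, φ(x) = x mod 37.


Kernel = preimage of identity
ker(φ) = {x ∈ ℤ : x ≡ 0 (mod 37)} = 37ℤ = {0, ±37, ±74, ...}

ker(φ) = 37ℤ


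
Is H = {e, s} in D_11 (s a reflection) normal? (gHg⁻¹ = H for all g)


H = {e, s} in D_11 (s a reflection)
r·s·r⁻¹ = sr⁻² ≠ s for n ≥ 3, so {e, s} is not closed under conjugation

No, not a normal subgroup


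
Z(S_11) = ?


Z(G) = {g ∈ G | gx = xg for all x ∈ G}
S_n is non-abelian for n ≥ 3; Z(S_11) is trivial

Z(S_11) = {e}


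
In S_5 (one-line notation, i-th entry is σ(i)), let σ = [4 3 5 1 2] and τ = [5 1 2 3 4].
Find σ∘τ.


σ∘τ: apply τ first, then σ
1 →τ 5 →σ 2
2 →τ 1 →σ 4
3 →τ 2 →σ 3
4 →τ 3 →σ 5
5 →τ 4 →σ 1

σ∘τ = [2 4 3 5 1]


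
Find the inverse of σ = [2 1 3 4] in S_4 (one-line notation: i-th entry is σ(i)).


To find σ⁻¹, swap domain and range:
σ(1) = 2 → σ⁻¹(2) = 1
σ(2) = 1 → σ⁻¹(1) = 2
σ(3) = 3 → σ⁻¹(3) = 3
σ(4) = 4 → σ⁻¹(4) = 4

σ⁻¹ = [2 1 3 4]


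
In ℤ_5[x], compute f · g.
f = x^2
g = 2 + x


Expand and collect like terms; reduce coefficients mod 5:
x^0: 0·2 = 0 ≡ 0 (mod 5)
x^1: 0·1 + 0·2 = 0 ≡ 0 (mod 5)
x^2: 0·1 + 1·2 = 2 ≡ 2 (mod 5)
x^3: 1·1 = 1 ≡ 1 (mod 5)
Result: 2x^2 + x^3

f · g = 2x^2 + x^3


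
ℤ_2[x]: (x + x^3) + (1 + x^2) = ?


Add coefficients mod 2:
x^0: 0 + 1 = 1 (mod 2)
x^1: 1 + 0 = 1 (mod 2)
x^2: 0 + 1 = 1 (mod 2)
x^3: 1 + 0 = 1 (mod 2)
Result: 1 + x + x^2 + x^3

f + g = 1 + x + x^2 + x^3


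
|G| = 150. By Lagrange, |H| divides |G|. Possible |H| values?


Lagrange's theorem: |H| divides |G|
|G| = 150
Divisors of 150: 1, 2, 3, 5, 6, 10, 15, 25, 30, 50, 75, 150

Possible subgroup orders: {1, 2, 3, 5, 6, 10, 15, 25, 30, 50, 75, 150}


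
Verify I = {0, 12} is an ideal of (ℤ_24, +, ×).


Check ideal conditions for I = {0, 12} in ℤ_24:
(1) I is an additive subgroup? Yes
(2) For r ∈ ℤ_24 and a ∈ I: r·a ∈ I? Yes

Yes, I is an ideal of ℤ_24


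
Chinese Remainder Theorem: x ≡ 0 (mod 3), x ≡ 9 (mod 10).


m₁ = 3, m₂ = 10, gcd = 1, so CRT applies. M = m₁·m₂ = 30
Let M₁ = M/m₁ = 10, M₂ = M/m₂ = 3
Find y₁ ≡ M₁⁻¹ (mod m₁): 10⁻¹ ≡ 1 (mod 3)
Find y₂ ≡ M₂⁻¹ (mod m₂): 3⁻¹ ≡ 7 (mod 10)
x = a₁·M₁·y₁ + a₂·M₂·y₂ = 0·10·1 + 9·3·7 = 189
Reduce mod 30: x ≡ 9
Check: 9 mod 3 = 0 ✓, 9 mod 10 = 9 ✓

x ≡ 9 (mod 30)


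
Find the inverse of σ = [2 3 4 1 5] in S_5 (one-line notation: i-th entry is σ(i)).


To find σ⁻¹, swap domain and range:
σ(1) = 2 → σ⁻¹(2) = 1
σ(2) = 3 → σ⁻¹(3) = 2
σ(3) = 4 → σ⁻¹(4) = 3
σ(4) = 1 → σ⁻¹(1) = 4
σ(5) = 5 → σ⁻¹(5) = 5

σ⁻¹ = [4 1 2 3 5]


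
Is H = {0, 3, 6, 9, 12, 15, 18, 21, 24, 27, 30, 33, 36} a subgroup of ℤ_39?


Subgroup test for H = {0, 3, 6, 9, 12, 15, 18, 21, 24, 27, 30, 33, 36} in (ℤ_39, +):
(1) 0 ∈ H? Yes
(2) Closure: for all a,b ∈ H, (a+b) mod 39 ∈ H? Yes
(3) Inverses: for all a ∈ H, -a mod 39 ∈ H? Yes

Yes, H is a subgroup of ℤ_39


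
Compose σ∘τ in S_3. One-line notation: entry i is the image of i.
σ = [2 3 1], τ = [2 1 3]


σ∘τ: apply τ first, then σ
1 →τ 2 →σ 3
2 →τ 1 →σ 2
3 →τ 3 →σ 1

σ∘τ = [3 2 1]


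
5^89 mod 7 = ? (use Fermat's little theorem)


Fermat's little theorem: if p is prime and gcd(a,p)=1, then a^(p-1) ≡ 1 (mod p)
p = 7 is prime, gcd(5,7) = 1
Reduce exponent: 89 mod 6 = 5
So 5^89 ≡ 5^5 (mod 7)
5^5 mod 7 = 3

5^89 ≡ 3 (mod 7)


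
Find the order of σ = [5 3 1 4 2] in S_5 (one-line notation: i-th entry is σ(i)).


Cycle decomposition: (1 5 2 3)
Cycle lengths: 4
Order = lcm(4) = 4

ord(σ) = 4


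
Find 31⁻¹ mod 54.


Use the extended Euclidean algorithm to write 1 = 31·s + 54·t; then s mod 54 is the inverse.
Euclidean algorithm:
  31 = 0·54 + 31
  54 = 1·31 + 23
  31 = 1·23 + 8
  23 = 2·8 + 7
  8 = 1·7 + 1
  7 = 7·1 + 0
gcd(31,54) = 1
Back-substitution gives: 31·(7) + 54·(-4) = 1
So 31⁻¹ ≡ 7 ≡ 7 (mod 54)
Check: 31 × 7 = 217 ≡ 1 (mod 54) ✓

31⁻¹ ≡ 7 (mod 54)


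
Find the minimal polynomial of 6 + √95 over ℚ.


Let α = 6 + √95. Then α - 6 = √95, so (α - 6)² = 95, giving α² - 12α - 59 = 0. Degree 2 and α ∉ ℚ, so this is the minimal polynomial.

Minimal polynomial: x² - 12x - 59


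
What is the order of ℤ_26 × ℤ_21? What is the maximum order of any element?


|ℤ_26 × ℤ_21| = 26 × 21 = 546
Max element order = lcm(26,21) = 546
Cyclic? Yes (gcd=1)

|ℤ_26×ℤ_21| = 546, max element order = 546


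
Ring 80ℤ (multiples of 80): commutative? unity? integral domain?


80ℤ is a commutative ring under +,× but has no multiplicative identity (1 ∉ 80ℤ); it has no zero divisors, but without unity it is not an integral domain
Commutative: Yes
Integral domain: No
Has unity: No

80ℤ (multiples of 80): Commutative=Yes, Unity=No


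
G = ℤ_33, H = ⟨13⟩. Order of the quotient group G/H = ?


|⟨13⟩| = n / gcd(13, 33) = 33 / 1 = 33
H is normal (ℤ_33 is abelian).
|G/H| = |G| / |H| = 33 / 33 = 1

|G/H| = 1


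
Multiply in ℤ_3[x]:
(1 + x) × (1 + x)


Expand and collect like terms; reduce coefficients mod 3:
x^0: 1·1 = 1 ≡ 1 (mod 3)
x^1: 1·1 + 1·1 = 2 ≡ 2 (mod 3)
x^2: 1·1 = 1 ≡ 1 (mod 3)
Result: 1 + 2x + x^2

f · g = 1 + 2x + x^2


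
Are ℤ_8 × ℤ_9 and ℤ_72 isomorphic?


Comparing ℤ_8 × ℤ_9 and ℤ_72:
gcd(8,9) = 1, so ℤ_8 × ℤ_9 ≅ ℤ_72 (CRT)

Yes, ℤ_8 × ℤ_9 ≅ ℤ_72


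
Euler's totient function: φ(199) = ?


Factor n: 199 = 199
φ(n) = n · ∏(1 - 1/p) over distinct primes p | n
φ(199) = 199 · (1 - 1/199) = 198

φ(199) = 198


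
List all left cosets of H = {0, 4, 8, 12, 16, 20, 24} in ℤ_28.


H = {0, 4, 8, 12, 16, 20, 24}, |H| = 7
Number of cosets = |G|/|H| = 28/7 = 4
0 + H = {0, 4, 8, 12, 16, 20, 24}
1 + H = {1, 5, 9, 13, 17, 21, 25}
2 + H = {2, 6, 10, 14, 18, 22, 26}
3 + H = {3, 7, 11, 15, 19, 23, 27}

Cosets: 0+H={0,4,8,12,16,20,24}; 1+H={1,5,9,13,17,21,25}; 2+H={2,6,10,14,18,22,26}; 3+H={3,7,11,15,19,23,27}


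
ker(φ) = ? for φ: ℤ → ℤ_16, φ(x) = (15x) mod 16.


Kernel = preimage of identity
ker(φ) = {x ∈ ℤ : 15x ≡ 0 (mod 16)}. gcd(15,16) = 1, so 15x ≡ 0 (mod 16) ⟺ x ≡ 0 (mod 16/1 = 16). Hence ker(φ) = 16ℤ

ker(φ) = 16ℤ


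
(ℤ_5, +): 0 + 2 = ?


Operation: addition mod 5
0 + 2 = (a + b) mod 5 with a = 0, b = 2

0 + 2 = 2


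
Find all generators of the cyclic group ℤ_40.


g generates ℤ_n iff gcd(g,n) = 1
Prime factors of 40: 2, 5
Generators are g ∈ {1,...,39} not divisible by any of these primes.
Generators: {1, 3, 7, 9, 11, 13, 17, 19, 21, 23, 27, 29, 31, 33, 37, 39}
Number of generators = φ(40) = 16

Generators of ℤ_40 = {1, 3, 7, 9, 11, 13, 17, 19, 21, 23, 27, 29, 31, 33, 37, 39}


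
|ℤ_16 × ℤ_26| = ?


|A × B| = |A| · |B|
|ℤ_16 × ℤ_26| = 16 × 26 = 416

|ℤ_16 × ℤ_26| = 416


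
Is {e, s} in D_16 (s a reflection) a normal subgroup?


H = {e, s} in D_16 (s a reflection)
r·s·r⁻¹ = sr⁻² ≠ s for n ≥ 3, so {e, s} is not closed under conjugation

No, not a normal subgroup


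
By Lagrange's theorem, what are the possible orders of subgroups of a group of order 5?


Lagrange's theorem: |H| divides |G|
|G| = 5
Divisors of 5: 1, 5

Possible subgroup orders: {1, 5}


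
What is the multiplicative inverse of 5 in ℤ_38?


Use the extended Euclidean algorithm to write 1 = 5·s + 38·t; then s mod 38 is the inverse.
Euclidean algorithm:
  5 = 0·38 + 5
  38 = 7·5 + 3
  5 = 1·3 + 2
  3 = 1·2 + 1
  2 = 2·1 + 0
gcd(5,38) = 1
Back-substitution gives: 5·(-15) + 38·(2) = 1
So 5⁻¹ ≡ -15 ≡ 23 (mod 38)
Check: 5 × 23 = 115 ≡ 1 (mod 38) ✓

5⁻¹ ≡ 23 (mod 38)


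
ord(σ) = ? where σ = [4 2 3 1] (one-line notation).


Cycle decomposition: (1 4)
Cycle lengths: 2
Order = lcm(2) = 2

ord(σ) = 2


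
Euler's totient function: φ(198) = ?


Factor n: 198 = 2 × 3^2 × 11
φ(n) = n · ∏(1 - 1/p) over distinct primes p | n
φ(198) = 198 · (1 - 1/2) · (1 - 1/3) · (1 - 1/11) = 60

φ(198) = 60


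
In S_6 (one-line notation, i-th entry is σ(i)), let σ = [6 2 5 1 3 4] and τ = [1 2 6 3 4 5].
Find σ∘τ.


σ∘τ: apply τ first, then σ
1 →τ 1 →σ 6
2 →τ 2 →σ 2
3 →τ 6 →σ 4
4 →τ 3 →σ 5
5 →τ 4 →σ 1
6 →τ 5 →σ 3

σ∘τ = [6 2 4 5 1 3]


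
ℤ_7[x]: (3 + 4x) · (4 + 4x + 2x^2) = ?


Expand and collect like terms; reduce coefficients mod 7:
x^0: 3·4 = 12 ≡ 5 (mod 7)
x^1: 3·4 + 4·4 = 28 ≡ 0 (mod 7)
x^2: 3·2 + 4·4 = 22 ≡ 1 (mod 7)
x^3: 4·2 = 8 ≡ 1 (mod 7)
Result: 5 + x^2 + x^3

f · g = 5 + x^2 + x^3


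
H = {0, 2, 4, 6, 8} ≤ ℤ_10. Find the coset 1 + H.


1 + H = {1 + h (mod 10) : h ∈ H}
1+0=1, 1+2=3, 1+4=5, 1+6=7, 1+8=9

1 + H = {1, 3, 5, 7, 9}


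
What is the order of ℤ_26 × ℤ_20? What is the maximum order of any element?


|ℤ_26 × ℤ_20| = 26 × 20 = 520
Max element order = lcm(26,20) = 260
Cyclic? No (gcd=2)

|ℤ_26×ℤ_20| = 520, max element order = 260


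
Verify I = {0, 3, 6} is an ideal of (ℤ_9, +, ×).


Check ideal conditions for I = {0, 3, 6} in ℤ_9:
(1) I is an additive subgroup? Yes
(2) For r ∈ ℤ_9 and a ∈ I: r·a ∈ I? Yes

Yes, I is an ideal of ℤ_9


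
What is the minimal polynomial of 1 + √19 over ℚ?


Let α = 1 + √19. Then α - 1 = √19, so (α - 1)² = 19, giving α² - 2α - 18 = 0. Degree 2 and α ∉ ℚ, so this is the minimal polynomial.

Minimal polynomial: x² - 2x - 18


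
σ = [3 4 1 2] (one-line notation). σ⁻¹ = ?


To find σ⁻¹, swap domain and range:
σ(1) = 3 → σ⁻¹(3) = 1
σ(2) = 4 → σ⁻¹(4) = 2
σ(3) = 1 → σ⁻¹(1) = 3
σ(4) = 2 → σ⁻¹(2) = 4

σ⁻¹ = [3 4 1 2]


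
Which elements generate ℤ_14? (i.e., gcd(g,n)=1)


g generates ℤ_n iff gcd(g,n) = 1
Checking each g ∈ {1,...,13}:
gcd(1,14) = 1
gcd(2,14) = 2
gcd(3,14) = 1
gcd(4,14) = 2
gcd(5,14) = 1
gcd(6,14) = 2
gcd(7,14) = 7
gcd(8,14) = 2
gcd(9,14) = 1
gcd(10,14) = 2
gcd(11,14) = 1
gcd(12,14) = 2
gcd(13,14) = 1
Generators: {1, 3, 5, 9, 11, 13}
Number of generators = φ(14) = 6

Generators of ℤ_14 = {1, 3, 5, 9, 11, 13}


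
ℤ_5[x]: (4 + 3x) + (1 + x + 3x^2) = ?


Add coefficients mod 5:
x^0: 4 + 1 = 0 (mod 5)
x^1: 3 + 1 = 4 (mod 5)
x^2: 0 + 3 = 3 (mod 5)
Result: 4x + 3x^2

f + g = 4x + 3x^2


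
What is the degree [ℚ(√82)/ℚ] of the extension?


√82 has minimal polynomial x² - 82 (irreducible over ℚ since 82 is squarefree)

[ℚ(√82)/ℚ] = 2


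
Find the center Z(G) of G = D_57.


Z(G) = {g ∈ G | gx = xg for all x ∈ G}
For odd n, Z(D_n) = {e}: no nontrivial rotation commutes with all reflections

Z(D_57) = {e}


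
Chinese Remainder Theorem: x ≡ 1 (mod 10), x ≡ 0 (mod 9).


m₁ = 10, m₂ = 9, gcd = 1, so CRT applies. M = m₁·m₂ = 90
Let M₁ = M/m₁ = 9, M₂ = M/m₂ = 10
Find y₁ ≡ M₁⁻¹ (mod m₁): 9⁻¹ ≡ 9 (mod 10)
Find y₂ ≡ M₂⁻¹ (mod m₂): 10⁻¹ ≡ 1 (mod 9)
x = a₁·M₁·y₁ + a₂·M₂·y₂ = 1·9·9 + 0·10·1 = 81
Reduce mod 90: x ≡ 81
Check: 81 mod 10 = 1 ✓, 81 mod 9 = 0 ✓

x ≡ 81 (mod 90)


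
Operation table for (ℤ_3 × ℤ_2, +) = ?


Elements: {(0,0), (0,1), (1,0), (1,1), (2,0), (2,1)}
Operation: componentwise addition mod (3, 2)
Entry (a, b) = ((a₁+b₁) mod 3, (a₂+b₂) mod 2)

Cayley table:
      | (0,0) | (0,1) | (1,0) | (1,1) | (2,0) | (2,1)
(0,0) | (0,0) | (0,1) | (1,0) | (1,1) | (2,0) | (2,1)
(0,1) | (0,1) | (0,0) | (1,1) | (1,0) | (2,1) | (2,0)
(1,0) | (1,0) | (1,1) | (2,0) | (2,1) | (0,0) | (0,1)
(1,1) | (1,1) | (1,0) | (2,1) | (2,0) | (0,1) | (0,0)
(2,0) | (2,0) | (2,1) | (0,0) | (0,1) | (1,0) | (1,1)
(2,1) | (2,1) | (2,0) | (0,1) | (0,0) | (1,1) | (1,0)


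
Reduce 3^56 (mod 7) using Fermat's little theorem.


Fermat's little theorem: if p is prime and gcd(a,p)=1, then a^(p-1) ≡ 1 (mod p)
p = 7 is prime, gcd(3,7) = 1
Reduce exponent: 56 mod 6 = 2
So 3^56 ≡ 3^2 (mod 7)
3^2 mod 7 = 2

3^56 ≡ 2 (mod 7)


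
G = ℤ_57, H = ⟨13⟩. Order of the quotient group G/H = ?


|⟨13⟩| = n / gcd(13, 57) = 57 / 1 = 57
H is normal (ℤ_57 is abelian).
|G/H| = |G| / |H| = 57 / 57 = 1

|G/H| = 1


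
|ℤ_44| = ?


ℤ_n has n elements.

|ℤ_44| = 44


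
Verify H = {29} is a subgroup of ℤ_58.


Subgroup test for H = {29} in (ℤ_58, +):
(1) 0 ∈ H? No
(2) Closure: for all a,b ∈ H, (a+b) mod 58 ∈ H? No  [counterexample: 29 + 29 = 0 ∉ H]
(3) Inverses: for all a ∈ H, -a mod 58 ∈ H? Yes

No, H is not a subgroup of ℤ_58


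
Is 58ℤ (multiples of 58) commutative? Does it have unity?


58ℤ is a commutative ring under +,× but has no multiplicative identity (1 ∉ 58ℤ); it has no zero divisors, but without unity it is not an integral domain
Commutative: Yes
Integral domain: No
Has unity: No

58ℤ (multiples of 58): Commutative=Yes, Unity=No


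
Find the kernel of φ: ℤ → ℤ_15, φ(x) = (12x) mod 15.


Kernel = preimage of identity
ker(φ) = {x ∈ ℤ : 12x ≡ 0 (mod 15)}. gcd(12,15) = 3, so 12x ≡ 0 (mod 15) ⟺ x ≡ 0 (mod 15/3 = 5). Hence ker(φ) = 5ℤ

ker(φ) = 5ℤ


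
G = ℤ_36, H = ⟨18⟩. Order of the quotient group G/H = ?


|⟨18⟩| = n / gcd(18, 36) = 36 / 18 = 2
H is normal (ℤ_36 is abelian).
|G/H| = |G| / |H| = 36 / 2 = 18

|G/H| = 18


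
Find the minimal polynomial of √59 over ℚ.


√59 satisfies x² - 59 = 0, irreducible over ℚ since 59 is squarefree

Minimal polynomial: x² - 59


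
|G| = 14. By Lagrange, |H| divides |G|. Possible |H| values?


Lagrange's theorem: |H| divides |G|
|G| = 14
Divisors of 14: 1, 2, 7, 14

Possible subgroup orders: {1, 2, 7, 14}


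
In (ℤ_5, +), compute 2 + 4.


Operation: addition mod 5
2 + 4 = (a + b) mod 5 with a = 2, b = 4

2 + 4 = 1


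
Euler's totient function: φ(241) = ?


Factor n: 241 = 241
φ(n) = n · ∏(1 - 1/p) over distinct primes p | n
φ(241) = 241 · (1 - 1/241) = 240

φ(241) = 240


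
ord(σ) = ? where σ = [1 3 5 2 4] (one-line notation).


Cycle decomposition: (2 3 5 4)
Cycle lengths: 4
Order = lcm(4) = 4

ord(σ) = 4


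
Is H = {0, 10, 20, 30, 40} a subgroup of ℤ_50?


Subgroup test for H = {0, 10, 20, 30, 40} in (ℤ_50, +):
(1) 0 ∈ H? Yes
(2) Closure: for all a,b ∈ H, (a+b) mod 50 ∈ H? Yes
(3) Inverses: for all a ∈ H, -a mod 50 ∈ H? Yes

Yes, H is a subgroup of ℤ_50


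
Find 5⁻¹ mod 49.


Use the extended Euclidean algorithm to write 1 = 5·s + 49·t; then s mod 49 is the inverse.
Euclidean algorithm:
  5 = 0·49 + 5
  49 = 9·5 + 4
  5 = 1·4 + 1
  4 = 4·1 + 0
gcd(5,49) = 1
Back-substitution gives: 5·(10) + 49·(-1) = 1
So 5⁻¹ ≡ 10 ≡ 10 (mod 49)
Check: 5 × 10 = 50 ≡ 1 (mod 49) ✓

5⁻¹ ≡ 10 (mod 49)


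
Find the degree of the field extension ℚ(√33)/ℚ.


√33 has minimal polynomial x² - 33 (irreducible over ℚ since 33 is squarefree)

[ℚ(√33)/ℚ] = 2


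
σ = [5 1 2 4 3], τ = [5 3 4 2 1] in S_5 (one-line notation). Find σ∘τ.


σ∘τ: apply τ first, then σ
1 →τ 5 →σ 3
2 →τ 3 →σ 2
3 →τ 4 →σ 4
4 →τ 2 →σ 1
5 →τ 1 →σ 5

σ∘τ = [3 2 4 1 5]


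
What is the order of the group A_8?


|A_n| = n!/2 (even permutations)
|A_8| = 8!/2 = 40320/2 = 20160

|A_8| = 20160


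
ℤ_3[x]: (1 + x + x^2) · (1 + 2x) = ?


Expand and collect like terms; reduce coefficients mod 3:
x^0: 1·1 = 1 ≡ 1 (mod 3)
x^1: 1·2 + 1·1 = 3 ≡ 0 (mod 3)
x^2: 1·2 + 1·1 = 3 ≡ 0 (mod 3)
x^3: 1·2 = 2 ≡ 2 (mod 3)
Result: 1 + 2x^3

f · g = 1 + 2x^3


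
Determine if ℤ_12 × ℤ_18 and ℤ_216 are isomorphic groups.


Comparing ℤ_12 × ℤ_18 and ℤ_216:
gcd(12,18) = 6 ≠ 1. Max element order in ℤ_12×ℤ_18 is lcm(12,18) = 36 < 216, so it has no element of order 216

No, ℤ_12 × ℤ_18 ≇ ℤ_216


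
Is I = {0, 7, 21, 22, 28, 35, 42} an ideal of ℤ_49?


Check ideal conditions for I = {0, 7, 21, 22, 28, 35, 42} in ℤ_49:
(1) I is an additive subgroup? No
(2) For r ∈ ℤ_49 and a ∈ I: r·a ∈ I? No  [counterexample: r=2, a=7, r·a mod 49 = 14 ∉ I]

No, I is not an ideal of ℤ_49


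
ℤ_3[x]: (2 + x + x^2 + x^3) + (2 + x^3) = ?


Add coefficients mod 3:
x^0: 2 + 2 = 1 (mod 3)
x^1: 1 + 0 = 1 (mod 3)
x^2: 1 + 0 = 1 (mod 3)
x^3: 1 + 1 = 2 (mod 3)
Result: 1 + x + x^2 + 2x^3

f + g = 1 + x + x^2 + 2x^3


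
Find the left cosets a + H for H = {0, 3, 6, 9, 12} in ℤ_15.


H = {0, 3, 6, 9, 12}, |H| = 5
Number of cosets = |G|/|H| = 15/5 = 3
0 + H = {0, 3, 6, 9, 12}
1 + H = {1, 4, 7, 10, 13}
2 + H = {2, 5, 8, 11, 14}

Cosets: 0+H={0,3,6,9,12}; 1+H={1,4,7,10,13}; 2+H={2,5,8,11,14}


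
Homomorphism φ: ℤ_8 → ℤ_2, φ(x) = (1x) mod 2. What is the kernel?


Kernel = preimage of identity
ker(φ) = {x ∈ ℤ_8 : 1x ≡ 0 (mod 2)}. Since 2 | 8, φ is well-defined. The kernel is the cyclic subgroup ⟨2⟩ of ℤ_8 (order 4), i.e. {0, 2, 4, 6}

ker(φ) = {0, 2, 4, 6}


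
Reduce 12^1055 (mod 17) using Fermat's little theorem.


Fermat's little theorem: if p is prime and gcd(a,p)=1, then a^(p-1) ≡ 1 (mod p)
p = 17 is prime, gcd(12,17) = 1
Reduce exponent: 1055 mod 16 = 15
So 12^1055 ≡ 12^15 (mod 17)
12^15 mod 17 = 10

12^1055 ≡ 10 (mod 17)


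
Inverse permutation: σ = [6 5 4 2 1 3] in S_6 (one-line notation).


To find σ⁻¹, swap domain and range:
σ(1) = 6 → σ⁻¹(6) = 1
σ(2) = 5 → σ⁻¹(5) = 2
σ(3) = 4 → σ⁻¹(4) = 3
σ(4) = 2 → σ⁻¹(2) = 4
σ(5) = 1 → σ⁻¹(1) = 5
σ(6) = 3 → σ⁻¹(3) = 6

σ⁻¹ = [5 4 6 3 2 1]


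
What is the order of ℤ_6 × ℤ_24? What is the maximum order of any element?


|ℤ_6 × ℤ_24| = 6 × 24 = 144
Max element order = lcm(6,24) = 24
Cyclic? No (gcd=6)

|ℤ_6×ℤ_24| = 144, max element order = 24


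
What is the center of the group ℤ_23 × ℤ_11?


Z(G) = {g ∈ G | gx = xg for all x ∈ G}
Direct product of abelian groups is abelian, so Z(G) = G

Z(ℤ_23 × ℤ_11) = ℤ_23 × ℤ_11


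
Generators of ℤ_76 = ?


g generates ℤ_n iff gcd(g,n) = 1
Prime factors of 76: 2, 19
Generators are g ∈ {1,...,75} not divisible by any of these primes.
Generators: {1, 3, 5, 7, 9, 11, 13, 15, 17, 21, 23, 25, 27, 29, 31, 33, 35, 37, 39, 41, 43, 45, 47, 49, 51, 53, 55, 59, 61, 63, 65, 67, 69, 71, 73, 75}
Number of generators = φ(76) = 36

Generators of ℤ_76 = {1, 3, 5, 7, 9, 11, 13, 15, 17, 21, 23, 25, 27, 29, 31, 33, 35, 37, 39, 41, 43, 45, 47, 49, 51, 53, 55, 59, 61, 63, 65, 67, 69, 71, 73, 75}


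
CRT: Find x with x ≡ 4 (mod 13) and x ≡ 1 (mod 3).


m₁ = 13, m₂ = 3, gcd = 1, so CRT applies. M = m₁·m₂ = 39
Let M₁ = M/m₁ = 3, M₂ = M/m₂ = 13
Find y₁ ≡ M₁⁻¹ (mod m₁): 3⁻¹ ≡ 9 (mod 13)
Find y₂ ≡ M₂⁻¹ (mod m₂): 13⁻¹ ≡ 1 (mod 3)
x = a₁·M₁·y₁ + a₂·M₂·y₂ = 4·3·9 + 1·13·1 = 121
Reduce mod 39: x ≡ 4
Check: 4 mod 13 = 4 ✓, 4 mod 3 = 1 ✓

x ≡ 4 (mod 39)


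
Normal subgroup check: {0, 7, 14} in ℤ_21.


H = {0, 7, 14} in ℤ_21
ℤ_21 is abelian; every subgroup of an abelian group is normal

Yes, normal subgroup


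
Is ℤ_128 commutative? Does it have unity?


ℤ_128 is a commutative ring with unity 1; 128 = 2×64 is composite, so 2·64 ≡ 0 gives zero divisors (not an integral domain)
Commutative: Yes
Integral domain: No
Has unity: Yes

ℤ_128: Commutative=Yes, Unity=Yes


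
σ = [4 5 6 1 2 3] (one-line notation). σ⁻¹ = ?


To find σ⁻¹, swap domain and range:
σ(1) = 4 → σ⁻¹(4) = 1
σ(2) = 5 → σ⁻¹(5) = 2
σ(3) = 6 → σ⁻¹(6) = 3
σ(4) = 1 → σ⁻¹(1) = 4
σ(5) = 2 → σ⁻¹(2) = 5
σ(6) = 3 → σ⁻¹(3) = 6

σ⁻¹ = [4 5 6 1 2 3]


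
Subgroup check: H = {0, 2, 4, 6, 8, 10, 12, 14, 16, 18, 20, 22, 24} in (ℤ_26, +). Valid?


Subgroup test for H = {0, 2, 4, 6, 8, 10, 12, 14, 16, 18, 20, 22, 24} in (ℤ_26, +):
(1) 0 ∈ H? Yes
(2) Closure: for all a,b ∈ H, (a+b) mod 26 ∈ H? Yes
(3) Inverses: for all a ∈ H, -a mod 26 ∈ H? Yes

Yes, H is a subgroup of ℤ_26


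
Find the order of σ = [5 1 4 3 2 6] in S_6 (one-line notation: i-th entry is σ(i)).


Cycle decomposition: (1 5 2) (3 4)
Cycle lengths: 3, 2
Order = lcm(3, 2) = 6

ord(σ) = 6


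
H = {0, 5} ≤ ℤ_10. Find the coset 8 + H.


8 + H = {8 + h (mod 10) : h ∈ H}
8+0=8, 8+5=3
8 + H = {3, 8} = 3 + H

8 + H = {3, 8}


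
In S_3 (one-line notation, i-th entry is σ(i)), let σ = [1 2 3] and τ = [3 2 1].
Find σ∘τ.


σ∘τ: apply τ first, then σ
1 →τ 3 →σ 3
2 →τ 2 →σ 2
3 →τ 1 →σ 1

σ∘τ = [3 2 1]


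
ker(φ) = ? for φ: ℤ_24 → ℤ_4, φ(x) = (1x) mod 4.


Kernel = preimage of identity
ker(φ) = {x ∈ ℤ_24 : 1x ≡ 0 (mod 4)}. Since 4 | 24, φ is well-defined. The kernel is the cyclic subgroup ⟨4⟩ of ℤ_24 (order 6), i.e. {0, 4, 8, 12, 16, 20}

ker(φ) = {0, 4, 8, 12, 16, 20}


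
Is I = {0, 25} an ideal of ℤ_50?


Check ideal conditions for I = {0, 25} in ℤ_50:
(1) I is an additive subgroup? Yes
(2) For r ∈ ℤ_50 and a ∈ I: r·a ∈ I? Yes

Yes, I is an ideal of ℤ_50


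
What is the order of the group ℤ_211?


ℤ_n has n elements.

|ℤ_211| = 211


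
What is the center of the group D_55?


Z(G) = {g ∈ G | gx = xg for all x ∈ G}
For odd n, Z(D_n) = {e}: no nontrivial rotation commutes with all reflections

Z(D_55) = {e}


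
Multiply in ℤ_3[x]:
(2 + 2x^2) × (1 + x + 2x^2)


Expand and collect like terms; reduce coefficients mod 3:
x^0: 2·1 = 2 ≡ 2 (mod 3)
x^1: 2·1 + 0·1 = 2 ≡ 2 (mod 3)
x^2: 2·2 + 0·1 + 2·1 = 6 ≡ 0 (mod 3)
x^3: 0·2 + 2·1 = 2 ≡ 2 (mod 3)
x^4: 2·2 = 4 ≡ 1 (mod 3)
Result: 2 + 2x + 2x^3 + x^4

f · g = 2 + 2x + 2x^3 + x^4


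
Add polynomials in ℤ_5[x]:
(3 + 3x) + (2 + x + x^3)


Add coefficients mod 5:
x^0: 3 + 2 = 0 (mod 5)
x^1: 3 + 1 = 4 (mod 5)
x^2: 0 + 0 = 0 (mod 5)
x^3: 0 + 1 = 1 (mod 5)
Result: 4x + x^3

f + g = 4x + x^3


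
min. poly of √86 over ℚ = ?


√86 satisfies x² - 86 = 0, irreducible over ℚ since 86 is squarefree

Minimal polynomial: x² - 86


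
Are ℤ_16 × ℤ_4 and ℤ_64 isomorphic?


Comparing ℤ_16 × ℤ_4 and ℤ_64:
gcd(16,4) = 4 ≠ 1. Max element order in ℤ_16×ℤ_4 is lcm(16,4) = 16 < 64, so it has no element of order 64

No, ℤ_16 × ℤ_4 ≇ ℤ_64


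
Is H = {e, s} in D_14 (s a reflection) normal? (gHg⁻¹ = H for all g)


H = {e, s} in D_14 (s a reflection)
r·s·r⁻¹ = sr⁻² ≠ s for n ≥ 3, so {e, s} is not closed under conjugation

No, not a normal subgroup


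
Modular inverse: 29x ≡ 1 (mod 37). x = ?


Use the extended Euclidean algorithm to write 1 = 29·s + 37·t; then s mod 37 is the inverse.
Euclidean algorithm:
  29 = 0·37 + 29
  37 = 1·29 + 8
  29 = 3·8 + 5
  8 = 1·5 + 3
  5 = 1·3 + 2
  3 = 1·2 + 1
  2 = 2·1 + 0
gcd(29,37) = 1
Back-substitution gives: 29·(-14) + 37·(11) = 1
So 29⁻¹ ≡ -14 ≡ 23 (mod 37)
Check: 29 × 23 = 667 ≡ 1 (mod 37) ✓

29⁻¹ ≡ 23 (mod 37)


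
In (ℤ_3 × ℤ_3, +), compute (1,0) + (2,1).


Operation: componentwise addition mod (3, 3)
(1,0) + (2,1) = ((a₁+b₁) mod 3, (a₂+b₂) mod 3) with a = (1,0), b = (2,1)

(1,0) + (2,1) = (0,1)


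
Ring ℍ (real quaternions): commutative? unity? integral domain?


quaternion multiplication is non-commutative (ij = k ≠ ji = -k); has unity 1; a division ring but not an integral domain since integral domains are commutative by convention
Commutative: No
Integral domain: No
Has unity: Yes

ℍ (real quaternions): Commutative=No, Unity=Yes


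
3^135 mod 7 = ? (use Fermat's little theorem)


Fermat's little theorem: if p is prime and gcd(a,p)=1, then a^(p-1) ≡ 1 (mod p)
p = 7 is prime, gcd(3,7) = 1
Reduce exponent: 135 mod 6 = 3
So 3^135 ≡ 3^3 (mod 7)
3^3 mod 7 = 6

3^135 ≡ 6 (mod 7)


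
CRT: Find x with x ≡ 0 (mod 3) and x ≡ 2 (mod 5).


m₁ = 3, m₂ = 5, gcd = 1, so CRT applies. M = m₁·m₂ = 15
Let M₁ = M/m₁ = 5, M₂ = M/m₂ = 3
Find y₁ ≡ M₁⁻¹ (mod m₁): 5⁻¹ ≡ 2 (mod 3)
Find y₂ ≡ M₂⁻¹ (mod m₂): 3⁻¹ ≡ 2 (mod 5)
x = a₁·M₁·y₁ + a₂·M₂·y₂ = 0·5·2 + 2·3·2 = 12
Reduce mod 15: x ≡ 12
Check: 12 mod 3 = 0 ✓, 12 mod 5 = 2 ✓

x ≡ 12 (mod 15)


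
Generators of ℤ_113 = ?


g generates ℤ_n iff gcd(g,n) = 1
Prime factors of 113: 113
Generators are g ∈ {1,...,112} not divisible by any of these primes.
Generators: {1, 2, 3, 4, 5, 6, 7, 8, 9, 10, 11, 12, 13, 14, 15, 16, 17, 18, 19, 20, 21, 22, 23, 24, 25, 26, 27, 28, 29, 30, 31, 32, 33, 34, 35, 36, 37, 38, 39, 40, 41, 42, 43, 44, 45, 46, 47, 48, 49, 50, 51, 52, 53, 54, 55, 56, 57, 58, 59, 60, 61, 62, 63, 64, 65, 66, 67, 68, 69, 70, 71, 72, 73, 74, 75, 76, 77, 78, 79, 80, 81, 82, 83, 84, 85, 86, 87, 88, 89, 90, 91, 92, 93, 94, 95, 96, 97, 98, 99, 100, 101, 102, 103, 104, 105, 106, 107, 108, 109, 110, 111, 112}
Number of generators = φ(113) = 112

Generators of ℤ_113 = {1, 2, 3, 4, 5, 6, 7, 8, 9, 10, 11, 12, 13, 14, 15, 16, 17, 18, 19, 20, 21, 22, 23, 24, 25, 26, 27, 28, 29, 30, 31, 32, 33, 34, 35, 36, 37, 38, 39, 40, 41, 42, 43, 44, 45, 46, 47, 48, 49, 50, 51, 52, 53, 54, 55, 56, 57, 58, 59, 60, 61, 62, 63, 64, 65, 66, 67, 68, 69, 70, 71, 72, 73, 74, 75, 76, 77, 78, 79, 80, 81, 82, 83, 84, 85, 86, 87, 88, 89, 90, 91, 92, 93, 94, 95, 96, 97, 98, 99, 100, 101, 102, 103, 104, 105, 106, 107, 108, 109, 110, 111, 112}


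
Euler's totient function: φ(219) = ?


Factor n: 219 = 3 × 73
φ(n) = n · ∏(1 - 1/p) over distinct primes p | n
φ(219) = 219 · (1 - 1/3) · (1 - 1/73) = 144

φ(219) = 144


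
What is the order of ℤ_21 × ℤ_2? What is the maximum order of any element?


|ℤ_21 × ℤ_2| = 21 × 2 = 42
Max element order = lcm(21,2) = 42
Cyclic? Yes (gcd=1)

|ℤ_21×ℤ_2| = 42, max element order = 42


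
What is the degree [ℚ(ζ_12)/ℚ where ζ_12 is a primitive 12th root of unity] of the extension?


[ℚ(ζ_n):ℚ] = deg Φ_n(x) = φ(n). Here φ(12) = 4

[ℚ(ζ_12)/ℚ where ζ_12 is a primitive 12th root of unity] = 4


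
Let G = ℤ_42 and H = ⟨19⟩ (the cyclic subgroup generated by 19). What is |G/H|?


|⟨19⟩| = n / gcd(19, 42) = 42 / 1 = 42
H is normal (ℤ_42 is abelian).
|G/H| = |G| / |H| = 42 / 42 = 1

|G/H| = 1


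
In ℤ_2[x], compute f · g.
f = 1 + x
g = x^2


Expand and collect like terms; reduce coefficients mod 2:
x^0: 1·0 = 0 ≡ 0 (mod 2)
x^1: 1·0 + 1·0 = 0 ≡ 0 (mod 2)
x^2: 1·1 + 1·0 = 1 ≡ 1 (mod 2)
x^3: 1·1 = 1 ≡ 1 (mod 2)
Result: x^2 + x^3

f · g = x^2 + x^3


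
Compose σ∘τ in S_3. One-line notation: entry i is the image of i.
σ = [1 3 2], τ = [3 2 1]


σ∘τ: apply τ first, then σ
1 →τ 3 →σ 2
2 →τ 2 →σ 3
3 →τ 1 →σ 1

σ∘τ = [2 3 1]


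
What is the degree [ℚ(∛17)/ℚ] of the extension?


∛17 has minimal polynomial x³ - 17 (irreducible over ℚ since 17 is not a perfect cube)

[ℚ(∛17)/ℚ] = 3


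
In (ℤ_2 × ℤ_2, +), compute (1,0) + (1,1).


Operation: componentwise addition mod (2, 2)
(1,0) + (1,1) = ((a₁+b₁) mod 2, (a₂+b₂) mod 2) with a = (1,0), b = (1,1)

(1,0) + (1,1) = (0,1)


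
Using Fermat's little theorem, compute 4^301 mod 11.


Fermat's little theorem: if p is prime and gcd(a,p)=1, then a^(p-1) ≡ 1 (mod p)
p = 11 is prime, gcd(4,11) = 1
Reduce exponent: 301 mod 10 = 1
So 4^301 ≡ 4^1 (mod 11)
4^1 mod 11 = 4

4^301 ≡ 4 (mod 11)


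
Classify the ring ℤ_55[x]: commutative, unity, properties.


ℤ_55 has zero divisors (5·11 ≡ 0), and these lift to constant zero divisors in ℤ_55[x]; so not an integral domain
Commutative: Yes
Integral domain: No
Has unity: Yes

ℤ_55[x]: Commutative=Yes, Unity=Yes


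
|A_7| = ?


|A_n| = n!/2 (even permutations)
|A_7| = 7!/2 = 5040/2 = 2520

|A_7| = 2520


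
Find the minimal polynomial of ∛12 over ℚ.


∛12 satisfies x³ - 12 = 0, irreducible over ℚ (no rational root; 12 is not a perfect cube)

Minimal polynomial: x³ - 12


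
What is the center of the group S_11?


Z(G) = {g ∈ G | gx = xg for all x ∈ G}
S_n is non-abelian for n ≥ 3; Z(S_11) is trivial

Z(S_11) = {e}


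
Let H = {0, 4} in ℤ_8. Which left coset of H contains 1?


1 + H = {1 + h (mod 8) : h ∈ H}
1+0=1, 1+4=5

1 + H = {1, 5}


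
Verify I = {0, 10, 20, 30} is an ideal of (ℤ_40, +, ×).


Check ideal conditions for I = {0, 10, 20, 30} in ℤ_40:
(1) I is an additive subgroup? Yes
(2) For r ∈ ℤ_40 and a ∈ I: r·a ∈ I? Yes

Yes, I is an ideal of ℤ_40


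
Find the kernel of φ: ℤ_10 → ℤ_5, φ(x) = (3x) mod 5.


Kernel = preimage of identity
ker(φ) = {x ∈ ℤ_10 : 3x ≡ 0 (mod 5)}. Since 5 | 10, φ is well-defined. The kernel is the cyclic subgroup ⟨5⟩ of ℤ_10 (order 2), i.e. {0, 5}

ker(φ) = {0, 5}


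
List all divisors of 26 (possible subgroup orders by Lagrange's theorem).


Lagrange's theorem: |H| divides |G|
|G| = 26
Divisors of 26: 1, 2, 13, 26

Possible subgroup orders: {1, 2, 13, 26}


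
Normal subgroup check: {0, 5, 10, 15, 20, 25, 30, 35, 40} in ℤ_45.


H = {0, 5, 10, 15, 20, 25, 30, 35, 40} in ℤ_45
ℤ_45 is abelian; every subgroup of an abelian group is normal

Yes, normal subgroup


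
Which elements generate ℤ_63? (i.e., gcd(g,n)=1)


g generates ℤ_n iff gcd(g,n) = 1
Prime factors of 63: 3, 7
Generators are g ∈ {1,...,62} not divisible by any of these primes.
Generators: {1, 2, 4, 5, 8, 10, 11, 13, 16, 17, 19, 20, 22, 23, 25, 26, 29, 31, 32, 34, 37, 38, 40, 41, 43, 44, 46, 47, 50, 52, 53, 55, 58, 59, 61, 62}
Number of generators = φ(63) = 36

Generators of ℤ_63 = {1, 2, 4, 5, 8, 10, 11, 13, 16, 17, 19, 20, 22, 23, 25, 26, 29, 31, 32, 34, 37, 38, 40, 41, 43, 44, 46, 47, 50, 52, 53, 55, 58, 59, 61, 62}


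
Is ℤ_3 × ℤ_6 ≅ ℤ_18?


Comparing ℤ_3 × ℤ_6 and ℤ_18:
gcd(3,6) = 3 ≠ 1. Max element order in ℤ_3×ℤ_6 is lcm(3,6) = 6 < 18, so it has no element of order 18

No, ℤ_3 × ℤ_6 ≇ ℤ_18


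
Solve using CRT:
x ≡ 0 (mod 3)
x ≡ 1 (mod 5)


m₁ = 3, m₂ = 5, gcd = 1, so CRT applies. M = m₁·m₂ = 15
Let M₁ = M/m₁ = 5, M₂ = M/m₂ = 3
Find y₁ ≡ M₁⁻¹ (mod m₁): 5⁻¹ ≡ 2 (mod 3)
Find y₂ ≡ M₂⁻¹ (mod m₂): 3⁻¹ ≡ 2 (mod 5)
x = a₁·M₁·y₁ + a₂·M₂·y₂ = 0·5·2 + 1·3·2 = 6
Reduce mod 15: x ≡ 6
Check: 6 mod 3 = 0 ✓, 6 mod 5 = 1 ✓

x ≡ 6 (mod 15)


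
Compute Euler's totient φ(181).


Factor n: 181 = 181
φ(n) = n · ∏(1 - 1/p) over distinct primes p | n
φ(181) = 181 · (1 - 1/181) = 180

φ(181) = 180


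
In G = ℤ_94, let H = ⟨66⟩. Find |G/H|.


|⟨66⟩| = n / gcd(66, 94) = 94 / 2 = 47
H is normal (ℤ_94 is abelian).
|G/H| = |G| / |H| = 94 / 47 = 2

|G/H| = 2


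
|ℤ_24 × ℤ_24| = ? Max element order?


|ℤ_24 × ℤ_24| = 24 × 24 = 576
Max element order = lcm(24,24) = 24
Cyclic? No (gcd=24)

|ℤ_24×ℤ_24| = 576, max element order = 24


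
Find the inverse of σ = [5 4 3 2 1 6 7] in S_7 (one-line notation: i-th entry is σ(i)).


To find σ⁻¹, swap domain and range:
σ(1) = 5 → σ⁻¹(5) = 1
σ(2) = 4 → σ⁻¹(4) = 2
σ(3) = 3 → σ⁻¹(3) = 3
σ(4) = 2 → σ⁻¹(2) = 4
σ(5) = 1 → σ⁻¹(1) = 5
σ(6) = 6 → σ⁻¹(6) = 6
σ(7) = 7 → σ⁻¹(7) = 7

σ⁻¹ = [5 4 3 2 1 6 7]


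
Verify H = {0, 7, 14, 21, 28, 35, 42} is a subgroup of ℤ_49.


Subgroup test for H = {0, 7, 14, 21, 28, 35, 42} in (ℤ_49, +):
(1) 0 ∈ H? Yes
(2) Closure: for all a,b ∈ H, (a+b) mod 49 ∈ H? Yes
(3) Inverses: for all a ∈ H, -a mod 49 ∈ H? Yes

Yes, H is a subgroup of ℤ_49


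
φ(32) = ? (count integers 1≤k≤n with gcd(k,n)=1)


Factor n: 32 = 2^5
φ(n) = n · ∏(1 - 1/p) over distinct primes p | n
φ(32) = 32 · (1 - 1/2) = 16

φ(32) = 16


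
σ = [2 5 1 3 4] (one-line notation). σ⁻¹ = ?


To find σ⁻¹, swap domain and range:
σ(1) = 2 → σ⁻¹(2) = 1
σ(2) = 5 → σ⁻¹(5) = 2
σ(3) = 1 → σ⁻¹(1) = 3
σ(4) = 3 → σ⁻¹(3) = 4
σ(5) = 4 → σ⁻¹(4) = 5

σ⁻¹ = [3 1 4 5 2]


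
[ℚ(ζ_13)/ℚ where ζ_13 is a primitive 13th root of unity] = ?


[ℚ(ζ_n):ℚ] = deg Φ_n(x) = φ(n). Here φ(13) = 12

[ℚ(ζ_13)/ℚ where ζ_13 is a primitive 13th root of unity] = 12


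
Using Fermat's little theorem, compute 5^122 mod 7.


Fermat's little theorem: if p is prime and gcd(a,p)=1, then a^(p-1) ≡ 1 (mod p)
p = 7 is prime, gcd(5,7) = 1
Reduce exponent: 122 mod 6 = 2
So 5^122 ≡ 5^2 (mod 7)
5^2 mod 7 = 4

5^122 ≡ 4 (mod 7)


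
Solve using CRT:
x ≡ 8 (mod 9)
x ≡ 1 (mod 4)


m₁ = 9, m₂ = 4, gcd = 1, so CRT applies. M = m₁·m₂ = 36
Let M₁ = M/m₁ = 4, M₂ = M/m₂ = 9
Find y₁ ≡ M₁⁻¹ (mod m₁): 4⁻¹ ≡ 7 (mod 9)
Find y₂ ≡ M₂⁻¹ (mod m₂): 9⁻¹ ≡ 1 (mod 4)
x = a₁·M₁·y₁ + a₂·M₂·y₂ = 8·4·7 + 1·9·1 = 233
Reduce mod 36: x ≡ 17
Check: 17 mod 9 = 8 ✓, 17 mod 4 = 1 ✓

x ≡ 17 (mod 36)


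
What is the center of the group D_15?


Z(G) = {g ∈ G | gx = xg for all x ∈ G}
For odd n, Z(D_n) = {e}: no nontrivial rotation commutes with all reflections

Z(D_15) = {e}


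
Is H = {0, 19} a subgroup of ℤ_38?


Subgroup test for H = {0, 19} in (ℤ_38, +):
(1) 0 ∈ H? Yes
(2) Closure: for all a,b ∈ H, (a+b) mod 38 ∈ H? Yes
(3) Inverses: for all a ∈ H, -a mod 38 ∈ H? Yes

Yes, H is a subgroup of ℤ_38


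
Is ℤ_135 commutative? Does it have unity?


ℤ_135 is a commutative ring with unity 1; 135 = 3×45 is composite, so 3·45 ≡ 0 gives zero divisors (not an integral domain)
Commutative: Yes
Integral domain: No
Has unity: Yes

ℤ_135: Commutative=Yes, Unity=Yes


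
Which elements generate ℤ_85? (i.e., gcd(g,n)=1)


g generates ℤ_n iff gcd(g,n) = 1
Prime factors of 85: 5, 17
Generators are g ∈ {1,...,84} not divisible by any of these primes.
Generators: {1, 2, 3, 4, 6, 7, 8, 9, 11, 12, 13, 14, 16, 18, 19, 21, 22, 23, 24, 26, 27, 28, 29, 31, 32, 33, 36, 37, 38, 39, 41, 42, 43, 44, 46, 47, 48, 49, 52, 53, 54, 56, 57, 58, 59, 61, 62, 63, 64, 66, 67, 69, 71, 72, 73, 74, 76, 77, 78, 79, 81, 82, 83, 84}
Number of generators = φ(85) = 64

Generators of ℤ_85 = {1, 2, 3, 4, 6, 7, 8, 9, 11, 12, 13, 14, 16, 18, 19, 21, 22, 23, 24, 26, 27, 28, 29, 31, 32, 33, 36, 37, 38, 39, 41, 42, 43, 44, 46, 47, 48, 49, 52, 53, 54, 56, 57, 58, 59, 61, 62, 63, 64, 66, 67, 69, 71, 72, 73, 74, 76, 77, 78, 79, 81, 82, 83, 84}


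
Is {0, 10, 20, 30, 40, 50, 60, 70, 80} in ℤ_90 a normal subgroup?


H = {0, 10, 20, 30, 40, 50, 60, 70, 80} in ℤ_90
ℤ_90 is abelian; every subgroup of an abelian group is normal

Yes, normal subgroup


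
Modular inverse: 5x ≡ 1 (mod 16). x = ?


Use the extended Euclidean algorithm to write 1 = 5·s + 16·t; then s mod 16 is the inverse.
Euclidean algorithm:
  5 = 0·16 + 5
  16 = 3·5 + 1
  5 = 5·1 + 0
gcd(5,16) = 1
Back-substitution gives: 5·(-3) + 16·(1) = 1
So 5⁻¹ ≡ -3 ≡ 13 (mod 16)
Check: 5 × 13 = 65 ≡ 1 (mod 16) ✓

5⁻¹ ≡ 13 (mod 16)


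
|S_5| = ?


|S_n| = n! (number of permutations of n symbols)
|S_5| = 5! = 120

|S_5| = 120


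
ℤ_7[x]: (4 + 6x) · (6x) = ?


Expand and collect like terms; reduce coefficients mod 7:
x^0: 4·0 = 0 ≡ 0 (mod 7)
x^1: 4·6 + 6·0 = 24 ≡ 3 (mod 7)
x^2: 6·6 = 36 ≡ 1 (mod 7)
Result: 3x + x^2

f · g = 3x + x^2


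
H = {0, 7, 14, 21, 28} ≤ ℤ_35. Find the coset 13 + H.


13 + H = {13 + h (mod 35) : h ∈ H}
13+0=13, 13+7=20, 13+14=27, 13+21=34, 13+28=6
13 + H = {6, 13, 20, 27, 34} = 6 + H

13 + H = {6, 13, 20, 27, 34}


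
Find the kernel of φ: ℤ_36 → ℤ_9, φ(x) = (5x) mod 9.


Kernel = preimage of identity
ker(φ) = {x ∈ ℤ_36 : 5x ≡ 0 (mod 9)}. Since 9 | 36, φ is well-defined. The kernel is the cyclic subgroup ⟨9⟩ of ℤ_36 (order 4), i.e. {0, 9, 18, 27}

ker(φ) = {0, 9, 18, 27}


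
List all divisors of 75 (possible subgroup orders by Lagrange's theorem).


Lagrange's theorem: |H| divides |G|
|G| = 75
Divisors of 75: 1, 3, 5, 15, 25, 75

Possible subgroup orders: {1, 3, 5, 15, 25, 75}


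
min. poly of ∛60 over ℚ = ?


∛60 satisfies x³ - 60 = 0, irreducible over ℚ (no rational root; 60 is not a perfect cube)

Minimal polynomial: x³ - 60


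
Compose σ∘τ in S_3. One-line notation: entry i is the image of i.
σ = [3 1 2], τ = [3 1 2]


σ∘τ: apply τ first, then σ
1 →τ 3 →σ 2
2 →τ 1 →σ 3
3 →τ 2 →σ 1

σ∘τ = [2 3 1]


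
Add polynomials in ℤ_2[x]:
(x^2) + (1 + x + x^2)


Add coefficients mod 2:
x^0: 0 + 1 = 1 (mod 2)
x^1: 0 + 1 = 1 (mod 2)
x^2: 1 + 1 = 0 (mod 2)
Result: 1 + x

f + g = 1 + x


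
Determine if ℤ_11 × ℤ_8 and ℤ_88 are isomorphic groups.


Comparing ℤ_11 × ℤ_8 and ℤ_88:
gcd(11,8) = 1, so ℤ_11 × ℤ_8 ≅ ℤ_88 (CRT)

Yes, ℤ_11 × ℤ_8 ≅ ℤ_88


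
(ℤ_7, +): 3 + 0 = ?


Operation: addition mod 7
3 + 0 = (a + b) mod 7 with a = 3, b = 0

3 + 0 = 3


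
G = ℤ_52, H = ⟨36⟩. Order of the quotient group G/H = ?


|⟨36⟩| = n / gcd(36, 52) = 52 / 4 = 13
H is normal (ℤ_52 is abelian).
|G/H| = |G| / |H| = 52 / 13 = 4

|G/H| = 4


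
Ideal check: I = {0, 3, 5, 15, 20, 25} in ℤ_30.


Check ideal conditions for I = {0, 3, 5, 15, 20, 25} in ℤ_30:
(1) I is an additive subgroup? No
(2) For r ∈ ℤ_30 and a ∈ I: r·a ∈ I? No  [counterexample: r=2, a=3, r·a mod 30 = 6 ∉ I]

No, I is not an ideal of ℤ_30


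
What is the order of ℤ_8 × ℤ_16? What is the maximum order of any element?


|ℤ_8 × ℤ_16| = 8 × 16 = 128
Max element order = lcm(8,16) = 16
Cyclic? No (gcd=8)

|ℤ_8×ℤ_16| = 128, max element order = 16


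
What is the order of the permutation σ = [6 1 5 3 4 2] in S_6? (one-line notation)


Cycle decomposition: (1 6 2) (3 5 4)
Cycle lengths: 3, 3
Order = lcm(3, 3) = 3

ord(σ) = 3


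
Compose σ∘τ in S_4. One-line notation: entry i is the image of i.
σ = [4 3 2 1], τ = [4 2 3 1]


σ∘τ: apply τ first, then σ
1 →τ 4 →σ 1
2 →τ 2 →σ 3
3 →τ 3 →σ 2
4 →τ 1 →σ 4

σ∘τ = [1 3 2 4]


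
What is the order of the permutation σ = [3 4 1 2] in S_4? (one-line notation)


Cycle decomposition: (1 3) (2 4)
Cycle lengths: 2, 2
Order = lcm(2, 2) = 2

ord(σ) = 2


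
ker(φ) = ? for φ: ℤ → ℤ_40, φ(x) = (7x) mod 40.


Kernel = preimage of identity
ker(φ) = {x ∈ ℤ : 7x ≡ 0 (mod 40)}. gcd(7,40) = 1, so 7x ≡ 0 (mod 40) ⟺ x ≡ 0 (mod 40/1 = 40). Hence ker(φ) = 40ℤ

ker(φ) = 40ℤ


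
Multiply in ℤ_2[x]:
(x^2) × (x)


Expand and collect like terms; reduce coefficients mod 2:
x^0: 0·0 = 0 ≡ 0 (mod 2)
x^1: 0·1 + 0·0 = 0 ≡ 0 (mod 2)
x^2: 0·1 + 1·0 = 0 ≡ 0 (mod 2)
x^3: 1·1 = 1 ≡ 1 (mod 2)
Result: x^3

f · g = x^3


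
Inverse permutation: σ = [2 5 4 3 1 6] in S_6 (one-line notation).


To find σ⁻¹, swap domain and range:
σ(1) = 2 → σ⁻¹(2) = 1
σ(2) = 5 → σ⁻¹(5) = 2
σ(3) = 4 → σ⁻¹(4) = 3
σ(4) = 3 → σ⁻¹(3) = 4
σ(5) = 1 → σ⁻¹(1) = 5
σ(6) = 6 → σ⁻¹(6) = 6

σ⁻¹ = [5 1 4 3 2 6]
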